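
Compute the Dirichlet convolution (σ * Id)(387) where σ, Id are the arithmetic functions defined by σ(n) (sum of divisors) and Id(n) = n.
(σ * Id)(387) = 2958

Divisors of 387: [1, 3, 9, 43, 129, 387]. For each d | 387:
  d = 1: σ(1) · Id(387/1) = 1 · 387 = 387
  d = 3: σ(3) · Id(387/3) = 4 · 129 = 516
  d = 9: σ(9) · Id(387/9) = 13 · 43 = 559
  d = 43: σ(43) · Id(387/43) = 44 · 9 = 396
  d = 129: σ(129) · Id(387/129) = 176 · 3 = 528
  d = 387: σ(387) · Id(387/387) = 572 · 1 = 572
Summing: (σ * Id)(387) = 387 + 516 + 559 + 396 + 528 + 572 = 2958.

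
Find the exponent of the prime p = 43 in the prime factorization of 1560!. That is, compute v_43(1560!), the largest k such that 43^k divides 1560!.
v_43(1560!) = 36

Legendre's formula: v_p(n!) = Σ_{k ≥ 1} ⌊n / p^k⌋. For p = 43, n = 1560, the terms are:
  ⌊1560/43^1⌋ = ⌊1560/43⌋ = 36
(the next term ⌊1560/43^2⌋ = 0, terminating the sum). Summing: v_43(1560!) = 36 = 36.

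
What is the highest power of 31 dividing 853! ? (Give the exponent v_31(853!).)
v_31(853!) = 27

Legendre's formula: v_p(n!) = Σ_{k ≥ 1} ⌊n / p^k⌋. For p = 31, n = 853, the terms are:
  ⌊853/31^1⌋ = ⌊853/31⌋ = 27
(the next term ⌊853/31^2⌋ = 0, terminating the sum). Summing: v_31(853!) = 27 = 27.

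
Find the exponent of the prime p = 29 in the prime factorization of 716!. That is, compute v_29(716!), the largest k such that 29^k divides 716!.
v_29(716!) = 24

Legendre's formula: v_p(n!) = Σ_{k ≥ 1} ⌊n / p^k⌋. For p = 29, n = 716, the terms are:
  ⌊716/29^1⌋ = ⌊716/29⌋ = 24
(the next term ⌊716/29^2⌋ = 0, terminating the sum). Summing: v_29(716!) = 24 = 24.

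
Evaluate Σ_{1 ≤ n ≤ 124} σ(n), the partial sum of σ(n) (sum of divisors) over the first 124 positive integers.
Σ_{n ≤ 124} σ(n) = 12684

Compute σ(n) for each 1 ≤ n ≤ 124: σ(1) = 1, σ(2) = 3, σ(3) = 4, σ(4) = 7, σ(5) = 6, σ(6) = 12, σ(7) = 8, σ(8) = 15, σ(9) = 13, σ(10) = 18, σ(11) = 12, σ(12) = 28, σ(13) = 14, σ(14) = 24, σ(15) = 24, σ(16) = 31, σ(17) = 18, σ(18) = 39, σ(19) = 20, σ(20) = 42, σ(21) = 32, σ(22) = 36, σ(23) = 24, σ(24) = 60, σ(25) = 31, σ(26) = 42, σ(27) = 40, σ(28) = 56, σ(29) = 30, σ(30) = 72, σ(31) = 32, σ(32) = 63, σ(33) = 48, σ(34) = 54, σ(35) = 48, σ(36) = 91, σ(37) = 38, σ(38) = 60, σ(39) = 56, σ(40) = 90, σ(41) = 42, σ(42) = 96, σ(43) = 44, σ(44) = 84, σ(45) = 78, σ(46) = 72, σ(47) = 48, σ(48) = 124, σ(49) = 57, σ(50) = 93, σ(51) = 72, σ(52) = 98, σ(53) = 54, σ(54) = 120, σ(55) = 72, σ(56) = 120, σ(57) = 80, σ(58) = 90, σ(59) = 60, σ(60) = 168, σ(61) = 62, σ(62) = 96, σ(63) = 104, σ(64) = 127, σ(65) = 84, σ(66) = 144, σ(67) = 68, σ(68) = 126, σ(69) = 96, σ(70) = 144, σ(71) = 72, σ(72) = 195, σ(73) = 74, σ(74) = 114, σ(75) = 124, σ(76) = 140, σ(77) = 96, σ(78) = 168, σ(79) = 80, σ(80) = 186, σ(81) = 121, σ(82) = 126, σ(83) = 84, σ(84) = 224, σ(85) = 108, σ(86) = 132, σ(87) = 120, σ(88) = 180, σ(89) = 90, σ(90) = 234, σ(91) = 112, σ(92) = 168, σ(93) = 128, σ(94) = 144, σ(95) = 120, σ(96) = 252, σ(97) = 98, σ(98) = 171, σ(99) = 156, σ(100) = 217, σ(101) = 102, σ(102) = 216, σ(103) = 104, σ(104) = 210, σ(105) = 192, σ(106) = 162, σ(107) = 108, σ(108) = 280, σ(109) = 110, σ(110) = 216, σ(111) = 152, σ(112) = 248, σ(113) = 114, σ(114) = 240, σ(115) = 144, σ(116) = 210, σ(117) = 182, σ(118) = 180, σ(119) = 144, σ(120) = 360, σ(121) = 133, σ(122) = 186, σ(123) = 168, σ(124) = 224. Summing all 124 values: 12684. (Average order: Σ_{n ≤ x} σ(n) ~ (π²/12) x². For x = 124, (π²/12)·124² ≈ 12646.25.)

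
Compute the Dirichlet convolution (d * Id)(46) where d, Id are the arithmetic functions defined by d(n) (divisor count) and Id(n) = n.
(d * Id)(46) = 100

Divisors of 46: [1, 2, 23, 46]. For each d | 46:
  d = 1: d(1) · Id(46/1) = 1 · 46 = 46
  d = 2: d(2) · Id(46/2) = 2 · 23 = 46
  d = 23: d(23) · Id(46/23) = 2 · 2 = 4
  d = 46: d(46) · Id(46/46) = 4 · 1 = 4
Summing: (d * Id)(46) = 46 + 46 + 4 + 4 = 100.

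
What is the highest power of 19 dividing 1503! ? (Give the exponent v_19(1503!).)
v_19(1503!) = 83

Legendre's formula: v_p(n!) = Σ_{k ≥ 1} ⌊n / p^k⌋. For p = 19, n = 1503, the terms are:
  ⌊1503/19^1⌋ = ⌊1503/19⌋ = 79
  ⌊1503/19^2⌋ = ⌊1503/361⌋ = 4
(the next term ⌊1503/19^3⌋ = 0, terminating the sum). Summing: v_19(1503!) = 79 + 4 = 83.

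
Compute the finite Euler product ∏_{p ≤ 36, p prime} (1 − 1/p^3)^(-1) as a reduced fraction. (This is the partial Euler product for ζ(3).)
∏ = 209363023479599225665/174187638420315512832

The primes p ≤ 36 are [2, 3, 5, 7, 11, 13, 17, 19, 23, 29, 31]. For each prime, (1 − 1/p^3)^(-1) = p^3 / (p^3 − 1). The product is (1 − 1/2^3)^(-1), (1 − 1/3^3)^(-1), (1 − 1/5^3)^(-1), (1 − 1/7^3)^(-1), (1 − 1/11^3)^(-1), (1 − 1/13^3)^(-1), (1 − 1/17^3)^(-1), (1 − 1/19^3)^(-1), (1 − 1/23^3)^(-1), (1 − 1/29^3)^(-1), (1 − 1/31^3)^(-1) = ∏ p^3 / (p^3 − 1) = 209363023479599225665/174187638420315512832.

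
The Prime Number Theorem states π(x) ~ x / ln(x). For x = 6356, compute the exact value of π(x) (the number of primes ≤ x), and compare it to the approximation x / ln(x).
π(6356) = 827;  x/ln(x) ≈ 725.81;  relative error ≈ 12.24%.

Directly count primes up to 6356: π(6356) = 827. The PNT approximation gives 6356/ln(6356) ≈ 6356/8.75715 ≈ 725.81. Relative error (π(x) − x/ln(x)) / π(x) ≈ 12.24%; the approximation is known to undercount slightly (Li(x) is a better estimate).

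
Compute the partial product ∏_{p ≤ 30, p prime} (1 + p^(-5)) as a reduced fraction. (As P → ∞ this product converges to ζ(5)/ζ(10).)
∏ = 2143075389528162713968986788334938112/2068810478153744602820429018632510465

The primes p ≤ 30 are [2, 3, 5, 7, 11, 13, 17, 19, 23, 29]. For each, (1 + 1/p^5) = (p^5 + 1)/p^5. Multiplying these fractions over p ∈ [2, 3, 5, 7, 11, 13, 17, 19, 23, 29] gives 2143075389528162713968986788334938112/2068810478153744602820429018632510465. (In the limit P → ∞ this tends to ζ(5)/ζ(10).)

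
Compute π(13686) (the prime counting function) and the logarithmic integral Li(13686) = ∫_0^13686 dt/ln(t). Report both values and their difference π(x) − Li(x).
π(13686) = 1616;  Li(13686) ≈ 1639.33;  π(x) − Li(x) ≈ -23.33.

Direct count of primes ≤ 13686 gives π(13686) = 1616. Numerical evaluation of the logarithmic integral gives Li(13686) ≈ 1639.33. The difference π(x) − Li(x) ≈ -23.33 is typically negative for small/moderate x (Li(x) overestimates), though Littlewood's theorem shows this sign changes infinitely often.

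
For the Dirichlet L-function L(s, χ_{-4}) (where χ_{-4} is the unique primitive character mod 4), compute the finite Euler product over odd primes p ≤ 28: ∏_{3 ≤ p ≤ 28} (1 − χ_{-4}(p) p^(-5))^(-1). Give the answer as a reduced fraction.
∏ = 19221914719363107239019289471588875/19296053991287416836128860852453376

The odd primes p ≤ 28 are [3, 5, 7, 11, 13, 17, 19, 23]. For each, χ(p) = 1 if p ≡ 1 mod 4, χ(p) = −1 if p ≡ 3 mod 4. Taking (1 − χ(p)/p^5)^(-1) = p^5/(p^5 − χ(p)): (1 − (-1)/3^5)^(-1) · (1 − (1)/5^5)^(-1) · (1 − (-1)/7^5)^(-1) · (1 − (-1)/11^5)^(-1) · (1 − (1)/13^5)^(-1) · (1 − (1)/17^5)^(-1) · (1 − (-1)/19^5)^(-1) · (1 − (-1)/23^5)^(-1) = 19221914719363107239019289471588875/19296053991287416836128860852453376.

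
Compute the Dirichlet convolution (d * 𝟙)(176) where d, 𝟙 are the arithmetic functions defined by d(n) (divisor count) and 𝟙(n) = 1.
(d * 𝟙)(176) = 45

Divisors of 176: [1, 2, 4, 8, 11, 16, 22, 44, 88, 176]. For each d | 176:
  d = 1: d(1) · 𝟙(176/1) = 1 · 1 = 1
  d = 2: d(2) · 𝟙(176/2) = 2 · 1 = 2
  d = 4: d(4) · 𝟙(176/4) = 3 · 1 = 3
  d = 8: d(8) · 𝟙(176/8) = 4 · 1 = 4
  d = 11: d(11) · 𝟙(176/11) = 2 · 1 = 2
  d = 16: d(16) · 𝟙(176/16) = 5 · 1 = 5
  d = 22: d(22) · 𝟙(176/22) = 4 · 1 = 4
  d = 44: d(44) · 𝟙(176/44) = 6 · 1 = 6
  d = 88: d(88) · 𝟙(176/88) = 8 · 1 = 8
  d = 176: d(176) · 𝟙(176/176) = 10 · 1 = 10
Summing: (d * 𝟙)(176) = 1 + 2 + 3 + 4 + 2 + 5 + 4 + 6 + 8 + 10 = 45.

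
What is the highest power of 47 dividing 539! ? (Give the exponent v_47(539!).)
v_47(539!) = 11

Legendre's formula: v_p(n!) = Σ_{k ≥ 1} ⌊n / p^k⌋. For p = 47, n = 539, the terms are:
  ⌊539/47^1⌋ = ⌊539/47⌋ = 11
(the next term ⌊539/47^2⌋ = 0, terminating the sum). Summing: v_47(539!) = 11 = 11.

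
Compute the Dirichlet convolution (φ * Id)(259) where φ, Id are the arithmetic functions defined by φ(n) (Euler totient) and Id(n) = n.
(φ * Id)(259) = 949

Divisors of 259: [1, 7, 37, 259]. For each d | 259:
  d = 1: φ(1) · Id(259/1) = 1 · 259 = 259
  d = 7: φ(7) · Id(259/7) = 6 · 37 = 222
  d = 37: φ(37) · Id(259/37) = 36 · 7 = 252
  d = 259: φ(259) · Id(259/259) = 216 · 1 = 216
Summing: (φ * Id)(259) = 259 + 222 + 252 + 216 = 949.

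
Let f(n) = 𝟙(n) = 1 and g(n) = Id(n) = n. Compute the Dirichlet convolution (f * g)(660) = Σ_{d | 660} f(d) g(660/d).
(𝟙 * Id)(660) = 2016

Divisors of 660: [1, 2, 3, 4, 5, 6, 10, 11, 12, 15, 20, 22, 30, 33, 44, 55, 60, 66, 110, 132, 165, 220, 330, 660]. For each d | 660:
  d = 1: 𝟙(1) · Id(660/1) = 1 · 660 = 660
  d = 2: 𝟙(2) · Id(660/2) = 1 · 330 = 330
  d = 3: 𝟙(3) · Id(660/3) = 1 · 220 = 220
  d = 4: 𝟙(4) · Id(660/4) = 1 · 165 = 165
  d = 5: 𝟙(5) · Id(660/5) = 1 · 132 = 132
  d = 6: 𝟙(6) · Id(660/6) = 1 · 110 = 110
  d = 10: 𝟙(10) · Id(660/10) = 1 · 66 = 66
  d = 11: 𝟙(11) · Id(660/11) = 1 · 60 = 60
  d = 12: 𝟙(12) · Id(660/12) = 1 · 55 = 55
  d = 15: 𝟙(15) · Id(660/15) = 1 · 44 = 44
  d = 20: 𝟙(20) · Id(660/20) = 1 · 33 = 33
  d = 22: 𝟙(22) · Id(660/22) = 1 · 30 = 30
  d = 30: 𝟙(30) · Id(660/30) = 1 · 22 = 22
  d = 33: 𝟙(33) · Id(660/33) = 1 · 20 = 20
  d = 44: 𝟙(44) · Id(660/44) = 1 · 15 = 15
  d = 55: 𝟙(55) · Id(660/55) = 1 · 12 = 12
  d = 60: 𝟙(60) · Id(660/60) = 1 · 11 = 11
  d = 66: 𝟙(66) · Id(660/66) = 1 · 10 = 10
  d = 110: 𝟙(110) · Id(660/110) = 1 · 6 = 6
  d = 132: 𝟙(132) · Id(660/132) = 1 · 5 = 5
  d = 165: 𝟙(165) · Id(660/165) = 1 · 4 = 4
  d = 220: 𝟙(220) · Id(660/220) = 1 · 3 = 3
  d = 330: 𝟙(330) · Id(660/330) = 1 · 2 = 2
  d = 660: 𝟙(660) · Id(660/660) = 1 · 1 = 1
Summing: (𝟙 * Id)(660) = 660 + 330 + 220 + 165 + 132 + 110 + 66 + 60 + 55 + 44 + 33 + 30 + 22 + 20 + 15 + 12 + 11 + 10 + 6 + 5 + 4 + 3 + 2 + 1 = 2016.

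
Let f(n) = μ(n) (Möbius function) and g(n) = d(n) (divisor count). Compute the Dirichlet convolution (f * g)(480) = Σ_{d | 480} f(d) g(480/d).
(μ * d)(480) = 1

Divisors of 480: [1, 2, 3, 4, 5, 6, 8, 10, 12, 15, 16, 20, 24, 30, 32, 40, 48, 60, 80, 96, 120, 160, 240, 480]. For each d | 480:
  d = 1: μ(1) · d(480/1) = 1 · 24 = 24
  d = 2: μ(2) · d(480/2) = -1 · 20 = -20
  d = 3: μ(3) · d(480/3) = -1 · 12 = -12
  d = 4: μ(4) · d(480/4) = 0 · 16 = 0
  d = 5: μ(5) · d(480/5) = -1 · 12 = -12
  d = 6: μ(6) · d(480/6) = 1 · 10 = 10
  d = 8: μ(8) · d(480/8) = 0 · 12 = 0
  d = 10: μ(10) · d(480/10) = 1 · 10 = 10
  d = 12: μ(12) · d(480/12) = 0 · 8 = 0
  d = 15: μ(15) · d(480/15) = 1 · 6 = 6
  d = 16: μ(16) · d(480/16) = 0 · 8 = 0
  d = 20: μ(20) · d(480/20) = 0 · 8 = 0
  d = 24: μ(24) · d(480/24) = 0 · 6 = 0
  d = 30: μ(30) · d(480/30) = -1 · 5 = -5
  d = 32: μ(32) · d(480/32) = 0 · 4 = 0
  d = 40: μ(40) · d(480/40) = 0 · 6 = 0
  d = 48: μ(48) · d(480/48) = 0 · 4 = 0
  d = 60: μ(60) · d(480/60) = 0 · 4 = 0
  d = 80: μ(80) · d(480/80) = 0 · 4 = 0
  d = 96: μ(96) · d(480/96) = 0 · 2 = 0
  d = 120: μ(120) · d(480/120) = 0 · 3 = 0
  d = 160: μ(160) · d(480/160) = 0 · 2 = 0
  d = 240: μ(240) · d(480/240) = 0 · 2 = 0
  d = 480: μ(480) · d(480/480) = 0 · 1 = 0
Summing: (μ * d)(480) = 24 + -20 + -12 + 0 + -12 + 10 + 0 + 10 + 0 + 6 + 0 + 0 + 0 + -5 + 0 + 0 + 0 + 0 + 0 + 0 + 0 + 0 + 0 + 0 = 1.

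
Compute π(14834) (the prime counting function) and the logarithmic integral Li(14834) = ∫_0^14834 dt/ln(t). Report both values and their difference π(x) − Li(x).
π(14834) = 1738;  Li(14834) ≈ 1759.35;  π(x) − Li(x) ≈ -21.35.

Direct count of primes ≤ 14834 gives π(14834) = 1738. Numerical evaluation of the logarithmic integral gives Li(14834) ≈ 1759.35. The difference π(x) − Li(x) ≈ -21.35 is typically negative for small/moderate x (Li(x) overestimates), though Littlewood's theorem shows this sign changes infinitely often.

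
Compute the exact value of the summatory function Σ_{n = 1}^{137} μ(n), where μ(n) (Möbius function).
Σ_{n ≤ 137} μ(n) = -2

Compute μ(n) for each 1 ≤ n ≤ 137: μ(1) = 1, μ(2) = -1, μ(3) = -1, μ(4) = 0, μ(5) = -1, μ(6) = 1, μ(7) = -1, μ(8) = 0, μ(9) = 0, μ(10) = 1, μ(11) = -1, μ(12) = 0, μ(13) = -1, μ(14) = 1, μ(15) = 1, μ(16) = 0, μ(17) = -1, μ(18) = 0, μ(19) = -1, μ(20) = 0, μ(21) = 1, μ(22) = 1, μ(23) = -1, μ(24) = 0, μ(25) = 0, μ(26) = 1, μ(27) = 0, μ(28) = 0, μ(29) = -1, μ(30) = -1, μ(31) = -1, μ(32) = 0, μ(33) = 1, μ(34) = 1, μ(35) = 1, μ(36) = 0, μ(37) = -1, μ(38) = 1, μ(39) = 1, μ(40) = 0, μ(41) = -1, μ(42) = -1, μ(43) = -1, μ(44) = 0, μ(45) = 0, μ(46) = 1, μ(47) = -1, μ(48) = 0, μ(49) = 0, μ(50) = 0, μ(51) = 1, μ(52) = 0, μ(53) = -1, μ(54) = 0, μ(55) = 1, μ(56) = 0, μ(57) = 1, μ(58) = 1, μ(59) = -1, μ(60) = 0, μ(61) = -1, μ(62) = 1, μ(63) = 0, μ(64) = 0, μ(65) = 1, μ(66) = -1, μ(67) = -1, μ(68) = 0, μ(69) = 1, μ(70) = -1, μ(71) = -1, μ(72) = 0, μ(73) = -1, μ(74) = 1, μ(75) = 0, μ(76) = 0, μ(77) = 1, μ(78) = -1, μ(79) = -1, μ(80) = 0, μ(81) = 0, μ(82) = 1, μ(83) = -1, μ(84) = 0, μ(85) = 1, μ(86) = 1, μ(87) = 1, μ(88) = 0, μ(89) = -1, μ(90) = 0, μ(91) = 1, μ(92) = 0, μ(93) = 1, μ(94) = 1, μ(95) = 1, μ(96) = 0, μ(97) = -1, μ(98) = 0, μ(99) = 0, μ(100) = 0, μ(101) = -1, μ(102) = -1, μ(103) = -1, μ(104) = 0, μ(105) = -1, μ(106) = 1, μ(107) = -1, μ(108) = 0, μ(109) = -1, μ(110) = -1, μ(111) = 1, μ(112) = 0, μ(113) = -1, μ(114) = -1, μ(115) = 1, μ(116) = 0, μ(117) = 0, μ(118) = 1, μ(119) = 1, μ(120) = 0, μ(121) = 0, μ(122) = 1, μ(123) = 1, μ(124) = 0, μ(125) = 0, μ(126) = 0, μ(127) = -1, μ(128) = 0, μ(129) = 1, μ(130) = -1, μ(131) = -1, μ(132) = 0, μ(133) = 1, μ(134) = 1, μ(135) = 0, μ(136) = 0, μ(137) = -1. Summing all 137 values: -2. (Mertens function M(x) = Σ_{n ≤ x} μ(n); on average M(x) should be small (PNT ⟺ M(x) = o(x)).)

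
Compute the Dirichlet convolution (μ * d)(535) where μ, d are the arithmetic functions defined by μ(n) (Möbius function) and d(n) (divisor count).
(μ * d)(535) = 1

Divisors of 535: [1, 5, 107, 535]. For each d | 535:
  d = 1: μ(1) · d(535/1) = 1 · 4 = 4
  d = 5: μ(5) · d(535/5) = -1 · 2 = -2
  d = 107: μ(107) · d(535/107) = -1 · 2 = -2
  d = 535: μ(535) · d(535/535) = 1 · 1 = 1
Summing: (μ * d)(535) = 4 + -2 + -2 + 1 = 1.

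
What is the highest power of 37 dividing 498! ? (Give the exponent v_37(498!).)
v_37(498!) = 13

Legendre's formula: v_p(n!) = Σ_{k ≥ 1} ⌊n / p^k⌋. For p = 37, n = 498, the terms are:
  ⌊498/37^1⌋ = ⌊498/37⌋ = 13
(the next term ⌊498/37^2⌋ = 0, terminating the sum). Summing: v_37(498!) = 13 = 13.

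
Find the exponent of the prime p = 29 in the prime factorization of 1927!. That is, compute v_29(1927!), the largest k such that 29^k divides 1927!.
v_29(1927!) = 68

Legendre's formula: v_p(n!) = Σ_{k ≥ 1} ⌊n / p^k⌋. For p = 29, n = 1927, the terms are:
  ⌊1927/29^1⌋ = ⌊1927/29⌋ = 66
  ⌊1927/29^2⌋ = ⌊1927/841⌋ = 2
(the next term ⌊1927/29^3⌋ = 0, terminating the sum). Summing: v_29(1927!) = 66 + 2 = 68.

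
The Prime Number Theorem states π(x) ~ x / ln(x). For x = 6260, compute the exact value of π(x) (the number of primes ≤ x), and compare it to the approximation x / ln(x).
π(6260) = 813;  x/ln(x) ≈ 716.09;  relative error ≈ 11.92%.

Directly count primes up to 6260: π(6260) = 813. The PNT approximation gives 6260/ln(6260) ≈ 6260/8.74194 ≈ 716.09. Relative error (π(x) − x/ln(x)) / π(x) ≈ 11.92%; the approximation is known to undercount slightly (Li(x) is a better estimate).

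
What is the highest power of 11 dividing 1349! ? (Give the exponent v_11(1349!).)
v_11(1349!) = 134

Legendre's formula: v_p(n!) = Σ_{k ≥ 1} ⌊n / p^k⌋. For p = 11, n = 1349, the terms are:
  ⌊1349/11^1⌋ = ⌊1349/11⌋ = 122
  ⌊1349/11^2⌋ = ⌊1349/121⌋ = 11
  ⌊1349/11^3⌋ = ⌊1349/1331⌋ = 1
(the next term ⌊1349/11^4⌋ = 0, terminating the sum). Summing: v_11(1349!) = 122 + 11 + 1 = 134.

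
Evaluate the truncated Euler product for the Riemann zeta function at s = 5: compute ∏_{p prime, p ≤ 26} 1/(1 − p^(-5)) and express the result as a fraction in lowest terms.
∏ = 582482264223124461788463317320875/561738592476112179351889397970176

The primes p ≤ 26 are [2, 3, 5, 7, 11, 13, 17, 19, 23]. For each prime, (1 − 1/p^5)^(-1) = p^5 / (p^5 − 1). The product is (1 − 1/2^5)^(-1), (1 − 1/3^5)^(-1), (1 − 1/5^5)^(-1), (1 − 1/7^5)^(-1), (1 − 1/11^5)^(-1), (1 − 1/13^5)^(-1), (1 − 1/17^5)^(-1), (1 − 1/19^5)^(-1), (1 − 1/23^5)^(-1) = ∏ p^5 / (p^5 − 1) = 582482264223124461788463317320875/561738592476112179351889397970176.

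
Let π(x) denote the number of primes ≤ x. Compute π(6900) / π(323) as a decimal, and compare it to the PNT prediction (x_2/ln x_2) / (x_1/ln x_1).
π(6900)/π(323) = 887/66 ≈ 13.4394;  PNT prediction ≈ 13.9631.

π(323) = 66 and π(6900) = 887, so π(6900)/π(323) ≈ 13.4394. The PNT-predicted ratio is (6900/ln(6900)) / (323/ln(323)) ≈ 13.9631. The two agree to within a few percent, as expected.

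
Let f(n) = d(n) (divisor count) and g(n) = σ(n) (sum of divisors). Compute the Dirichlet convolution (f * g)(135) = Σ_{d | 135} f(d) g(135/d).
(d * σ)(135) = 656

Divisors of 135: [1, 3, 5, 9, 15, 27, 45, 135]. For each d | 135:
  d = 1: d(1) · σ(135/1) = 1 · 240 = 240
  d = 3: d(3) · σ(135/3) = 2 · 78 = 156
  d = 5: d(5) · σ(135/5) = 2 · 40 = 80
  d = 9: d(9) · σ(135/9) = 3 · 24 = 72
  d = 15: d(15) · σ(135/15) = 4 · 13 = 52
  d = 27: d(27) · σ(135/27) = 4 · 6 = 24
  d = 45: d(45) · σ(135/45) = 6 · 4 = 24
  d = 135: d(135) · σ(135/135) = 8 · 1 = 8
Summing: (d * σ)(135) = 240 + 156 + 80 + 72 + 52 + 24 + 24 + 8 = 656.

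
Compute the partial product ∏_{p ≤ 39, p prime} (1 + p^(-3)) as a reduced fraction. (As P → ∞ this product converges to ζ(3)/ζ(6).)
∏ = 286534261786467003531264/242522905429175749176095

The primes p ≤ 39 are [2, 3, 5, 7, 11, 13, 17, 19, 23, 29, 31, 37]. For each, (1 + 1/p^3) = (p^3 + 1)/p^3. Multiplying these fractions over p ∈ [2, 3, 5, 7, 11, 13, 17, 19, 23, 29, 31, 37] gives 286534261786467003531264/242522905429175749176095. (In the limit P → ∞ this tends to ζ(3)/ζ(6).)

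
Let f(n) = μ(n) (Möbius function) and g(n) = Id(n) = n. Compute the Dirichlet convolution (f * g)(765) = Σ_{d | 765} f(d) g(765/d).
(μ * Id)(765) = 384

Divisors of 765: [1, 3, 5, 9, 15, 17, 45, 51, 85, 153, 255, 765]. For each d | 765:
  d = 1: μ(1) · Id(765/1) = 1 · 765 = 765
  d = 3: μ(3) · Id(765/3) = -1 · 255 = -255
  d = 5: μ(5) · Id(765/5) = -1 · 153 = -153
  d = 9: μ(9) · Id(765/9) = 0 · 85 = 0
  d = 15: μ(15) · Id(765/15) = 1 · 51 = 51
  d = 17: μ(17) · Id(765/17) = -1 · 45 = -45
  d = 45: μ(45) · Id(765/45) = 0 · 17 = 0
  d = 51: μ(51) · Id(765/51) = 1 · 15 = 15
  d = 85: μ(85) · Id(765/85) = 1 · 9 = 9
  d = 153: μ(153) · Id(765/153) = 0 · 5 = 0
  d = 255: μ(255) · Id(765/255) = -1 · 3 = -3
  d = 765: μ(765) · Id(765/765) = 0 · 1 = 0
Summing: (μ * Id)(765) = 765 + -255 + -153 + 0 + 51 + -45 + 0 + 15 + 9 + 0 + -3 + 0 = 384.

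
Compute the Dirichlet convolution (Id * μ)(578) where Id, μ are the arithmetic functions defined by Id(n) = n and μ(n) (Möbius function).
(Id * μ)(578) = 272

Divisors of 578: [1, 2, 17, 34, 289, 578]. For each d | 578:
  d = 1: Id(1) · μ(578/1) = 1 · 0 = 0
  d = 2: Id(2) · μ(578/2) = 2 · 0 = 0
  d = 17: Id(17) · μ(578/17) = 17 · 1 = 17
  d = 34: Id(34) · μ(578/34) = 34 · -1 = -34
  d = 289: Id(289) · μ(578/289) = 289 · -1 = -289
  d = 578: Id(578) · μ(578/578) = 578 · 1 = 578
Summing: (Id * μ)(578) = 0 + 0 + 17 + -34 + -289 + 578 = 272.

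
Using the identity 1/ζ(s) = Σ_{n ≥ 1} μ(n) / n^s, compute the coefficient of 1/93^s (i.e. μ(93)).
μ(93) = 1

Factor n = 93 = 3 · 31. μ(n) = 0 if any exponent ≥ 2 (not squarefree); otherwise μ(n) = (−1)^{ω(n)} where ω(n) is the number of distinct prime factors. Applying: μ(93) = 1.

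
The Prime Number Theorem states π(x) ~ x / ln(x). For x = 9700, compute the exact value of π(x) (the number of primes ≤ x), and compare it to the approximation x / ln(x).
π(9700) = 1197;  x/ln(x) ≈ 1056.66;  relative error ≈ 11.72%.

Directly count primes up to 9700: π(9700) = 1197. The PNT approximation gives 9700/ln(9700) ≈ 9700/9.17988 ≈ 1056.66. Relative error (π(x) − x/ln(x)) / π(x) ≈ 11.72%; the approximation is known to undercount slightly (Li(x) is a better estimate).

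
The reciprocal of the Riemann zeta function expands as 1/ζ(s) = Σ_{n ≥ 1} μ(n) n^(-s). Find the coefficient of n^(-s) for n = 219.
μ(219) = 1

Factor n = 219 = 3 · 73. μ(n) = 0 if any exponent ≥ 2 (not squarefree); otherwise μ(n) = (−1)^{ω(n)} where ω(n) is the number of distinct prime factors. Applying: μ(219) = 1.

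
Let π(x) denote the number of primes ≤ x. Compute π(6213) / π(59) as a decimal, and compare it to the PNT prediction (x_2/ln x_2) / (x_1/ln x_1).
π(6213)/π(59) = 808/17 ≈ 47.5294;  PNT prediction ≈ 49.1603.

π(59) = 17 and π(6213) = 808, so π(6213)/π(59) ≈ 47.5294. The PNT-predicted ratio is (6213/ln(6213)) / (59/ln(59)) ≈ 49.1603. The two agree to within a few percent, as expected.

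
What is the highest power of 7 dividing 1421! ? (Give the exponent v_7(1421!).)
v_7(1421!) = 236

Legendre's formula: v_p(n!) = Σ_{k ≥ 1} ⌊n / p^k⌋. For p = 7, n = 1421, the terms are:
  ⌊1421/7^1⌋ = ⌊1421/7⌋ = 203
  ⌊1421/7^2⌋ = ⌊1421/49⌋ = 29
  ⌊1421/7^3⌋ = ⌊1421/343⌋ = 4
(the next term ⌊1421/7^4⌋ = 0, terminating the sum). Summing: v_7(1421!) = 203 + 29 + 4 = 236.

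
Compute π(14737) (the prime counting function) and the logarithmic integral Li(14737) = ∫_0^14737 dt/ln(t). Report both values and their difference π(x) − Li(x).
π(14737) = 1725;  Li(14737) ≈ 1749.25;  π(x) − Li(x) ≈ -24.25.

Direct count of primes ≤ 14737 gives π(14737) = 1725. Numerical evaluation of the logarithmic integral gives Li(14737) ≈ 1749.25. The difference π(x) − Li(x) ≈ -24.25 is typically negative for small/moderate x (Li(x) overestimates), though Littlewood's theorem shows this sign changes infinitely often.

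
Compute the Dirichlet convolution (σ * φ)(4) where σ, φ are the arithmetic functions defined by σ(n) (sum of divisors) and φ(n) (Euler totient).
(σ * φ)(4) = 12

Divisors of 4: [1, 2, 4]. For each d | 4:
  d = 1: σ(1) · φ(4/1) = 1 · 2 = 2
  d = 2: σ(2) · φ(4/2) = 3 · 1 = 3
  d = 4: σ(4) · φ(4/4) = 7 · 1 = 7
Summing: (σ * φ)(4) = 2 + 3 + 7 = 12.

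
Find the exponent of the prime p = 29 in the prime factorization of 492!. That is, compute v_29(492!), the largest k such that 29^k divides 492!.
v_29(492!) = 16

Legendre's formula: v_p(n!) = Σ_{k ≥ 1} ⌊n / p^k⌋. For p = 29, n = 492, the terms are:
  ⌊492/29^1⌋ = ⌊492/29⌋ = 16
(the next term ⌊492/29^2⌋ = 0, terminating the sum). Summing: v_29(492!) = 16 = 16.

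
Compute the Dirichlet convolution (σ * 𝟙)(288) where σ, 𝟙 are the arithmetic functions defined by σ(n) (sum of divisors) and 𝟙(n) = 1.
(σ * 𝟙)(288) = 2160

Divisors of 288: [1, 2, 3, 4, 6, 8, 9, 12, 16, 18, 24, 32, 36, 48, 72, 96, 144, 288]. For each d | 288:
  d = 1: σ(1) · 𝟙(288/1) = 1 · 1 = 1
  d = 2: σ(2) · 𝟙(288/2) = 3 · 1 = 3
  d = 3: σ(3) · 𝟙(288/3) = 4 · 1 = 4
  d = 4: σ(4) · 𝟙(288/4) = 7 · 1 = 7
  d = 6: σ(6) · 𝟙(288/6) = 12 · 1 = 12
  d = 8: σ(8) · 𝟙(288/8) = 15 · 1 = 15
  d = 9: σ(9) · 𝟙(288/9) = 13 · 1 = 13
  d = 12: σ(12) · 𝟙(288/12) = 28 · 1 = 28
  d = 16: σ(16) · 𝟙(288/16) = 31 · 1 = 31
  d = 18: σ(18) · 𝟙(288/18) = 39 · 1 = 39
  d = 24: σ(24) · 𝟙(288/24) = 60 · 1 = 60
  d = 32: σ(32) · 𝟙(288/32) = 63 · 1 = 63
  d = 36: σ(36) · 𝟙(288/36) = 91 · 1 = 91
  d = 48: σ(48) · 𝟙(288/48) = 124 · 1 = 124
  d = 72: σ(72) · 𝟙(288/72) = 195 · 1 = 195
  d = 96: σ(96) · 𝟙(288/96) = 252 · 1 = 252
  d = 144: σ(144) · 𝟙(288/144) = 403 · 1 = 403
  d = 288: σ(288) · 𝟙(288/288) = 819 · 1 = 819
Summing: (σ * 𝟙)(288) = 1 + 3 + 4 + 7 + 12 + 15 + 13 + 28 + 31 + 39 + 60 + 63 + 91 + 124 + 195 + 252 + 403 + 819 = 2160.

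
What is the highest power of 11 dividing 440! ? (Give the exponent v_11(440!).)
v_11(440!) = 43

Legendre's formula: v_p(n!) = Σ_{k ≥ 1} ⌊n / p^k⌋. For p = 11, n = 440, the terms are:
  ⌊440/11^1⌋ = ⌊440/11⌋ = 40
  ⌊440/11^2⌋ = ⌊440/121⌋ = 3
(the next term ⌊440/11^3⌋ = 0, terminating the sum). Summing: v_11(440!) = 40 + 3 = 43.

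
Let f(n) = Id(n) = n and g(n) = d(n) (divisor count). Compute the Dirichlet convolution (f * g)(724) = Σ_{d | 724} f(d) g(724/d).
(Id * d)(724) = 2013

Divisors of 724: [1, 2, 4, 181, 362, 724]. For each d | 724:
  d = 1: Id(1) · d(724/1) = 1 · 6 = 6
  d = 2: Id(2) · d(724/2) = 2 · 4 = 8
  d = 4: Id(4) · d(724/4) = 4 · 2 = 8
  d = 181: Id(181) · d(724/181) = 181 · 3 = 543
  d = 362: Id(362) · d(724/362) = 362 · 2 = 724
  d = 724: Id(724) · d(724/724) = 724 · 1 = 724
Summing: (Id * d)(724) = 6 + 8 + 8 + 543 + 724 + 724 = 2013.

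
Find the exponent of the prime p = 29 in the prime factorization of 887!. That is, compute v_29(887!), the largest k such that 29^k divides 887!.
v_29(887!) = 31

Legendre's formula: v_p(n!) = Σ_{k ≥ 1} ⌊n / p^k⌋. For p = 29, n = 887, the terms are:
  ⌊887/29^1⌋ = ⌊887/29⌋ = 30
  ⌊887/29^2⌋ = ⌊887/841⌋ = 1
(the next term ⌊887/29^3⌋ = 0, terminating the sum). Summing: v_29(887!) = 30 + 1 = 31.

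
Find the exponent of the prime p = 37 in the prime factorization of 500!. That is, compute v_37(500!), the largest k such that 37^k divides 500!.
v_37(500!) = 13

Legendre's formula: v_p(n!) = Σ_{k ≥ 1} ⌊n / p^k⌋. For p = 37, n = 500, the terms are:
  ⌊500/37^1⌋ = ⌊500/37⌋ = 13
(the next term ⌊500/37^2⌋ = 0, terminating the sum). Summing: v_37(500!) = 13 = 13.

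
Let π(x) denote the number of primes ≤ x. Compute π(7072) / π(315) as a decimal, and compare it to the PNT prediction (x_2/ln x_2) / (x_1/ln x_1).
π(7072)/π(315) = 908/65 ≈ 13.9692;  PNT prediction ≈ 14.5703.

π(315) = 65 and π(7072) = 908, so π(7072)/π(315) ≈ 13.9692. The PNT-predicted ratio is (7072/ln(7072)) / (315/ln(315)) ≈ 14.5703. The two agree to within a few percent, as expected.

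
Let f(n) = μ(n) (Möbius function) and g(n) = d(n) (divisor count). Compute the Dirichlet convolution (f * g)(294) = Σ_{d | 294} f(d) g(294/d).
(μ * d)(294) = 1

Divisors of 294: [1, 2, 3, 6, 7, 14, 21, 42, 49, 98, 147, 294]. For each d | 294:
  d = 1: μ(1) · d(294/1) = 1 · 12 = 12
  d = 2: μ(2) · d(294/2) = -1 · 6 = -6
  d = 3: μ(3) · d(294/3) = -1 · 6 = -6
  d = 6: μ(6) · d(294/6) = 1 · 3 = 3
  d = 7: μ(7) · d(294/7) = -1 · 8 = -8
  d = 14: μ(14) · d(294/14) = 1 · 4 = 4
  d = 21: μ(21) · d(294/21) = 1 · 4 = 4
  d = 42: μ(42) · d(294/42) = -1 · 2 = -2
  d = 49: μ(49) · d(294/49) = 0 · 4 = 0
  d = 98: μ(98) · d(294/98) = 0 · 2 = 0
  d = 147: μ(147) · d(294/147) = 0 · 2 = 0
  d = 294: μ(294) · d(294/294) = 0 · 1 = 0
Summing: (μ * d)(294) = 12 + -6 + -6 + 3 + -8 + 4 + 4 + -2 + 0 + 0 + 0 + 0 = 1.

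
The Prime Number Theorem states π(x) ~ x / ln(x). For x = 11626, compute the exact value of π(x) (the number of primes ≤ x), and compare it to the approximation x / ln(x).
π(11626) = 1398;  x/ln(x) ≈ 1241.96;  relative error ≈ 11.16%.

Directly count primes up to 11626: π(11626) = 1398. The PNT approximation gives 11626/ln(11626) ≈ 11626/9.36100 ≈ 1241.96. Relative error (π(x) − x/ln(x)) / π(x) ≈ 11.16%; the approximation is known to undercount slightly (Li(x) is a better estimate).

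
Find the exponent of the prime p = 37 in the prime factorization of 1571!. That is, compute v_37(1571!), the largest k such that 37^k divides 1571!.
v_37(1571!) = 43

Legendre's formula: v_p(n!) = Σ_{k ≥ 1} ⌊n / p^k⌋. For p = 37, n = 1571, the terms are:
  ⌊1571/37^1⌋ = ⌊1571/37⌋ = 42
  ⌊1571/37^2⌋ = ⌊1571/1369⌋ = 1
(the next term ⌊1571/37^3⌋ = 0, terminating the sum). Summing: v_37(1571!) = 42 + 1 = 43.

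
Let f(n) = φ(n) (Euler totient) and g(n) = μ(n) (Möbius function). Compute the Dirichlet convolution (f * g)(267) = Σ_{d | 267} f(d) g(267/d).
(φ * μ)(267) = 87

Divisors of 267: [1, 3, 89, 267]. For each d | 267:
  d = 1: φ(1) · μ(267/1) = 1 · 1 = 1
  d = 3: φ(3) · μ(267/3) = 2 · -1 = -2
  d = 89: φ(89) · μ(267/89) = 88 · -1 = -88
  d = 267: φ(267) · μ(267/267) = 176 · 1 = 176
Summing: (φ * μ)(267) = 1 + -2 + -88 + 176 = 87.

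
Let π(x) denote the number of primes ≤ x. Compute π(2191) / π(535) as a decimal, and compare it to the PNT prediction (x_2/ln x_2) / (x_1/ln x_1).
π(2191)/π(535) = 327/99 ≈ 3.3030;  PNT prediction ≈ 3.3447.

π(535) = 99 and π(2191) = 327, so π(2191)/π(535) ≈ 3.3030. The PNT-predicted ratio is (2191/ln(2191)) / (535/ln(535)) ≈ 3.3447. The two agree to within a few percent, as expected.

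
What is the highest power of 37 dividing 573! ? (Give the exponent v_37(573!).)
v_37(573!) = 15

Legendre's formula: v_p(n!) = Σ_{k ≥ 1} ⌊n / p^k⌋. For p = 37, n = 573, the terms are:
  ⌊573/37^1⌋ = ⌊573/37⌋ = 15
(the next term ⌊573/37^2⌋ = 0, terminating the sum). Summing: v_37(573!) = 15 = 15.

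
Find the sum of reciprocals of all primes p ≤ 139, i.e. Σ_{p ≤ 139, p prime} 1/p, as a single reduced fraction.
Σ 1/p = 18825509850919239131453102166593625244431364344421618363/10014646650599190067509233131649940057366334653200433090

π(139) = 34, so the primes ≤ 139 are [2, 3, 5, 7, 11, 13, 17, 19, 23, 29, 31, 37, 41, 43, 47, 53, 59, 61, 67, 71, 73, 79, 83, 89, 97, 101, 103, 107, 109, 113, 127, 131, 137, 139]. Summing 1/p over these primes: 18825509850919239131453102166593625244431364344421618363/10014646650599190067509233131649940057366334653200433090 ≈ 1.8798. Mertens estimate ln ln(139) + 0.2615 ≈ 1.8577.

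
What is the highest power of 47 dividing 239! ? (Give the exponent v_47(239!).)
v_47(239!) = 5

Legendre's formula: v_p(n!) = Σ_{k ≥ 1} ⌊n / p^k⌋. For p = 47, n = 239, the terms are:
  ⌊239/47^1⌋ = ⌊239/47⌋ = 5
(the next term ⌊239/47^2⌋ = 0, terminating the sum). Summing: v_47(239!) = 5 = 5.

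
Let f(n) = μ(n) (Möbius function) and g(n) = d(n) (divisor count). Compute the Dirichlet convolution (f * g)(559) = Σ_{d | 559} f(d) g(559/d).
(μ * d)(559) = 1

Divisors of 559: [1, 13, 43, 559]. For each d | 559:
  d = 1: μ(1) · d(559/1) = 1 · 4 = 4
  d = 13: μ(13) · d(559/13) = -1 · 2 = -2
  d = 43: μ(43) · d(559/43) = -1 · 2 = -2
  d = 559: μ(559) · d(559/559) = 1 · 1 = 1
Summing: (μ * d)(559) = 4 + -2 + -2 + 1 = 1.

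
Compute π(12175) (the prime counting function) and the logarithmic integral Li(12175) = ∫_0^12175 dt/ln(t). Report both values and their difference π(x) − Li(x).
π(12175) = 1457;  Li(12175) ≈ 1479.72;  π(x) − Li(x) ≈ -22.72.

Direct count of primes ≤ 12175 gives π(12175) = 1457. Numerical evaluation of the logarithmic integral gives Li(12175) ≈ 1479.72. The difference π(x) − Li(x) ≈ -22.72 is typically negative for small/moderate x (Li(x) overestimates), though Littlewood's theorem shows this sign changes infinitely often.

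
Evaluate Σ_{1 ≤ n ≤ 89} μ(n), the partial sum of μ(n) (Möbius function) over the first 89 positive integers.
Σ_{n ≤ 89} μ(n) = -2

Compute μ(n) for each 1 ≤ n ≤ 89: μ(1) = 1, μ(2) = -1, μ(3) = -1, μ(4) = 0, μ(5) = -1, μ(6) = 1, μ(7) = -1, μ(8) = 0, μ(9) = 0, μ(10) = 1, μ(11) = -1, μ(12) = 0, μ(13) = -1, μ(14) = 1, μ(15) = 1, μ(16) = 0, μ(17) = -1, μ(18) = 0, μ(19) = -1, μ(20) = 0, μ(21) = 1, μ(22) = 1, μ(23) = -1, μ(24) = 0, μ(25) = 0, μ(26) = 1, μ(27) = 0, μ(28) = 0, μ(29) = -1, μ(30) = -1, μ(31) = -1, μ(32) = 0, μ(33) = 1, μ(34) = 1, μ(35) = 1, μ(36) = 0, μ(37) = -1, μ(38) = 1, μ(39) = 1, μ(40) = 0, μ(41) = -1, μ(42) = -1, μ(43) = -1, μ(44) = 0, μ(45) = 0, μ(46) = 1, μ(47) = -1, μ(48) = 0, μ(49) = 0, μ(50) = 0, μ(51) = 1, μ(52) = 0, μ(53) = -1, μ(54) = 0, μ(55) = 1, μ(56) = 0, μ(57) = 1, μ(58) = 1, μ(59) = -1, μ(60) = 0, μ(61) = -1, μ(62) = 1, μ(63) = 0, μ(64) = 0, μ(65) = 1, μ(66) = -1, μ(67) = -1, μ(68) = 0, μ(69) = 1, μ(70) = -1, μ(71) = -1, μ(72) = 0, μ(73) = -1, μ(74) = 1, μ(75) = 0, μ(76) = 0, μ(77) = 1, μ(78) = -1, μ(79) = -1, μ(80) = 0, μ(81) = 0, μ(82) = 1, μ(83) = -1, μ(84) = 0, μ(85) = 1, μ(86) = 1, μ(87) = 1, μ(88) = 0, μ(89) = -1. Summing all 89 values: -2. (Mertens function M(x) = Σ_{n ≤ x} μ(n); on average M(x) should be small (PNT ⟺ M(x) = o(x)).)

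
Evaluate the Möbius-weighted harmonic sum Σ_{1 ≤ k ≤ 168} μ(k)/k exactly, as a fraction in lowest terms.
Σ μ(k)/k = 3320595668723936105212130194759121950701456962705503856339925674/481473710367991963528473107950567214598209565303106537707981745635

Values of μ(k) for 1 ≤ k ≤ 168: μ(1) = 1, μ(2) = -1, μ(3) = -1, μ(5) = -1, μ(6) = 1, μ(7) = -1, μ(10) = 1, μ(11) = -1, μ(13) = -1, μ(14) = 1, μ(15) = 1, μ(17) = -1, μ(19) = -1, μ(21) = 1, μ(22) = 1, μ(23) = -1, μ(26) = 1, μ(29) = -1, μ(30) = -1, μ(31) = -1, μ(33) = 1, μ(34) = 1, μ(35) = 1, μ(37) = -1, μ(38) = 1, μ(39) = 1, μ(41) = -1, μ(42) = -1, μ(43) = -1, μ(46) = 1, μ(47) = -1, μ(51) = 1, μ(53) = -1, μ(55) = 1, μ(57) = 1, μ(58) = 1, μ(59) = -1, μ(61) = -1, μ(62) = 1, μ(65) = 1, μ(66) = -1, μ(67) = -1, μ(69) = 1, μ(70) = -1, μ(71) = -1, μ(73) = -1, μ(74) = 1, μ(77) = 1, μ(78) = -1, μ(79) = -1, μ(82) = 1, μ(83) = -1, μ(85) = 1, μ(86) = 1, μ(87) = 1, μ(89) = -1, μ(91) = 1, μ(93) = 1, μ(94) = 1, μ(95) = 1, μ(97) = -1, μ(101) = -1, μ(102) = -1, μ(103) = -1, μ(105) = -1, μ(106) = 1, μ(107) = -1, μ(109) = -1, μ(110) = -1, μ(111) = 1, μ(113) = -1, μ(114) = -1, μ(115) = 1, μ(118) = 1, μ(119) = 1, μ(122) = 1, μ(123) = 1, μ(127) = -1, μ(129) = 1, μ(130) = -1, μ(131) = -1, μ(133) = 1, μ(134) = 1, μ(137) = -1, μ(138) = -1, μ(139) = -1, μ(141) = 1, μ(142) = 1, μ(143) = 1, μ(145) = 1, μ(146) = 1, μ(149) = -1, μ(151) = -1, μ(154) = -1, μ(155) = 1, μ(157) = -1, μ(158) = 1, μ(159) = 1, μ(161) = 1, μ(163) = -1, μ(165) = -1, μ(166) = 1, μ(167) = -1, with μ = 0 on non-squarefree integers. Summing μ(k)/k for k where μ(k) ≠ 0 gives 3320595668723936105212130194759121950701456962705503856339925674/481473710367991963528473107950567214598209565303106537707981745635 ≈ 0.0069. (PNT ⟺ this sum → 0 as n → ∞.)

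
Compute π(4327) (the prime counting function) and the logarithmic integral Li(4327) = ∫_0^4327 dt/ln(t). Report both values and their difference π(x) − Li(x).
π(4327) = 591;  Li(4327) ≈ 604.60;  π(x) − Li(x) ≈ -13.60.

Direct count of primes ≤ 4327 gives π(4327) = 591. Numerical evaluation of the logarithmic integral gives Li(4327) ≈ 604.60. The difference π(x) − Li(x) ≈ -13.60 is typically negative for small/moderate x (Li(x) overestimates), though Littlewood's theorem shows this sign changes infinitely often.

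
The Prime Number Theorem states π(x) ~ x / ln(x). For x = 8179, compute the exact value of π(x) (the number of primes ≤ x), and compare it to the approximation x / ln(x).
π(8179) = 1027;  x/ln(x) ≈ 907.84;  relative error ≈ 11.60%.

Directly count primes up to 8179: π(8179) = 1027. The PNT approximation gives 8179/ln(8179) ≈ 8179/9.00933 ≈ 907.84. Relative error (π(x) − x/ln(x)) / π(x) ≈ 11.60%; the approximation is known to undercount slightly (Li(x) is a better estimate).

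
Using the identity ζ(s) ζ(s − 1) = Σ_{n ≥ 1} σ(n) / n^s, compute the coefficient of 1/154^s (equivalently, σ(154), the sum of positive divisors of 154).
σ(154) = 288

In the product (Σ m^0/m^s)(Σ k / k^s) = Σ (Σ_{d | n} d) / n^s, the coefficient of 1/n^s is σ(n) = Σ_{d | n} d. For n = 154, divisors are [1, 2, 7, 11, 14, 22, 77, 154]; summing: σ(154) = 288.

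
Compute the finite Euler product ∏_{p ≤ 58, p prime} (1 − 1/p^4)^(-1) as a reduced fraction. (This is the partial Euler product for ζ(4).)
∏ = 750937919501355467062347671738968589096863062629/693820677147413996973765862820413440000000000000

The primes p ≤ 58 are [2, 3, 5, 7, 11, 13, 17, 19, 23, 29, 31, 37, 41, 43, 47, 53]. For each prime, (1 − 1/p^4)^(-1) = p^4 / (p^4 − 1). The product is (1 − 1/2^4)^(-1), (1 − 1/3^4)^(-1), (1 − 1/5^4)^(-1), (1 − 1/7^4)^(-1), (1 − 1/11^4)^(-1), (1 − 1/13^4)^(-1), (1 − 1/17^4)^(-1), (1 − 1/19^4)^(-1), (1 − 1/23^4)^(-1), (1 − 1/29^4)^(-1), (1 − 1/31^4)^(-1), (1 − 1/37^4)^(-1), (1 − 1/41^4)^(-1), (1 − 1/43^4)^(-1), (1 − 1/47^4)^(-1), (1 − 1/53^4)^(-1) = ∏ p^4 / (p^4 − 1) = 750937919501355467062347671738968589096863062629/693820677147413996973765862820413440000000000000.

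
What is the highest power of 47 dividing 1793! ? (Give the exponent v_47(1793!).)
v_47(1793!) = 38

Legendre's formula: v_p(n!) = Σ_{k ≥ 1} ⌊n / p^k⌋. For p = 47, n = 1793, the terms are:
  ⌊1793/47^1⌋ = ⌊1793/47⌋ = 38
(the next term ⌊1793/47^2⌋ = 0, terminating the sum). Summing: v_47(1793!) = 38 = 38.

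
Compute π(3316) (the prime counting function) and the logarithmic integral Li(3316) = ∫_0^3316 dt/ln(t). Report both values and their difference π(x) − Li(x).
π(3316) = 466;  Li(3316) ≈ 481.98;  π(x) − Li(x) ≈ -15.98.

Direct count of primes ≤ 3316 gives π(3316) = 466. Numerical evaluation of the logarithmic integral gives Li(3316) ≈ 481.98. The difference π(x) − Li(x) ≈ -15.98 is typically negative for small/moderate x (Li(x) overestimates), though Littlewood's theorem shows this sign changes infinitely often.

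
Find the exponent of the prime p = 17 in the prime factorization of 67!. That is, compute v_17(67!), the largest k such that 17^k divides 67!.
v_17(67!) = 3

Legendre's formula: v_p(n!) = Σ_{k ≥ 1} ⌊n / p^k⌋. For p = 17, n = 67, the terms are:
  ⌊67/17^1⌋ = ⌊67/17⌋ = 3
(the next term ⌊67/17^2⌋ = 0, terminating the sum). Summing: v_17(67!) = 3 = 3.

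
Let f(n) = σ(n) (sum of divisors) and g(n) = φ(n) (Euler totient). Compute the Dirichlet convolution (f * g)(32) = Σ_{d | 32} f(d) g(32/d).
(σ * φ)(32) = 192

Divisors of 32: [1, 2, 4, 8, 16, 32]. For each d | 32:
  d = 1: σ(1) · φ(32/1) = 1 · 16 = 16
  d = 2: σ(2) · φ(32/2) = 3 · 8 = 24
  d = 4: σ(4) · φ(32/4) = 7 · 4 = 28
  d = 8: σ(8) · φ(32/8) = 15 · 2 = 30
  d = 16: σ(16) · φ(32/16) = 31 · 1 = 31
  d = 32: σ(32) · φ(32/32) = 63 · 1 = 63
Summing: (σ * φ)(32) = 16 + 24 + 28 + 30 + 31 + 63 = 192.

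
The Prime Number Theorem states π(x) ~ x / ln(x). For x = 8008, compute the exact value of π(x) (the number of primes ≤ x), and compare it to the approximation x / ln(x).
π(8008) = 1007;  x/ln(x) ≈ 890.95;  relative error ≈ 11.52%.

Directly count primes up to 8008: π(8008) = 1007. The PNT approximation gives 8008/ln(8008) ≈ 8008/8.98820 ≈ 890.95. Relative error (π(x) − x/ln(x)) / π(x) ≈ 11.52%; the approximation is known to undercount slightly (Li(x) is a better estimate).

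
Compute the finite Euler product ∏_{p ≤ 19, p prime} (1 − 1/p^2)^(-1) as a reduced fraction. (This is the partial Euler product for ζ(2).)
∏ = 14933966047/9172942848

The primes p ≤ 19 are [2, 3, 5, 7, 11, 13, 17, 19]. For each prime, (1 − 1/p^2)^(-1) = p^2 / (p^2 − 1). The product is (1 − 1/2^2)^(-1), (1 − 1/3^2)^(-1), (1 − 1/5^2)^(-1), (1 − 1/7^2)^(-1), (1 − 1/11^2)^(-1), (1 − 1/13^2)^(-1), (1 − 1/17^2)^(-1), (1 − 1/19^2)^(-1) = ∏ p^2 / (p^2 − 1) = 14933966047/9172942848.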